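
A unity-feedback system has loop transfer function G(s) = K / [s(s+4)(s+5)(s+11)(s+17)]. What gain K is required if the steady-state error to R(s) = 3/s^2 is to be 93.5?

120

The open loop has one pole at the origin → type 1 system.
K_v = lim_{s→0} s·G(s) = K / (4·5·11·17) = (1/3740)·K.
e_ss = 3/K_v = 93.5 ⇒ K_v = 6/187 ⇒ K = (6/187)/(1/3740) = 120.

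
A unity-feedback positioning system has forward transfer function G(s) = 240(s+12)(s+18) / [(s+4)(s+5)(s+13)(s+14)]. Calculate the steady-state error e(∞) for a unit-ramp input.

System type = 0 (no poles at s=0).
For a type-0 system K_v = 0, so e_ss to a ramp input is unbounded.

infinity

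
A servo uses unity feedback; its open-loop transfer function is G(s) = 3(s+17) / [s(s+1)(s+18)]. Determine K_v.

17/6

The open loop has one pole at the origin → type 1 system.
K_v = lim_{s→0} s·G(s) = 3·17 / (1·18) = 17/6.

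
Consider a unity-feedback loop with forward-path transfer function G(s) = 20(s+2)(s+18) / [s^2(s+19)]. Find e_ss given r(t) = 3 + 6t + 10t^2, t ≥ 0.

19/36

G(s) has two factors of s in the denominator, so the system is type 2. Treating each term separately:
  • 3: tracked with zero error.
  • 6t: tracked with zero error.
  • 10t^2: e_ss = 20/K_a with K_a=720/19 → 19/36.
Total e_ss = 19/36.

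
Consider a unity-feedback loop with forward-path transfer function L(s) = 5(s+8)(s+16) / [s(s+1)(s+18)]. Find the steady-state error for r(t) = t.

L(s) has one factor of s in the denominator, so the system is type 1.
K_v = lim_{s→0} s·L(s) = 5·8·16 / (1·18) = 320/9.
e_ss = 1/K_v = 1/(320/9) = 9/320.

9/320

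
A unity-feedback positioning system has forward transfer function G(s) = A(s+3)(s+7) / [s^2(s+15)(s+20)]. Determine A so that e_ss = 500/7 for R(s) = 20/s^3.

G(s) has two factors of s in the denominator, so the system is type 2.
K_a = lim_{s→0} s^2·G(s) = A·3·7 / (15·20) = 0.07·A.
e_ss = 20/K_a = 500/7 ⇒ K_a = 0.28 ⇒ A = 0.28/0.07 = 4.

4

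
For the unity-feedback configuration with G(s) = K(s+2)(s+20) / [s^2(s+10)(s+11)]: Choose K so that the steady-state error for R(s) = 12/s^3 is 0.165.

System type = 2 (two poles at s=0).
K_a = lim_{s→0} s^2·G(s) = K·2·20 / (10·11) = (4/11)·K.
e_ss = 12/K_a = 0.165 ⇒ K_a = 800/11 ⇒ K = (800/11)/(4/11) = 200.

200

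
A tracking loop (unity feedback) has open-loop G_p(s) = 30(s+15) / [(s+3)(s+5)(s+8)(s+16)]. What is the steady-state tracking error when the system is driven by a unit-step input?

64/79

System type = 0 (no poles at s=0).
K_p = lim_{s→0} G_p(s) = 30·15 / (3·5·8·16) = 15/64.
e_ss = 1/(1 + K_p) = 1/(79/64) = 64/79.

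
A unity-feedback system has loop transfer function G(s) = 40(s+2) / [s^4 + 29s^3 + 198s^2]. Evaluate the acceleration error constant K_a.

Lowest-order denominator term is 198s^2, so the open loop has 2 poles at the origin → type 2 system.
K_a = lim_{s→0} s^2·G(s) = 40·2 / 198 = 40/99.

40/99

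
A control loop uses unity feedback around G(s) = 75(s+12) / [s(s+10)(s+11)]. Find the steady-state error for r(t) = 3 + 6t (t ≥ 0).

The open loop has one pole at the origin → type 1 system. By superposition:
  • 3: tracked with zero error.
  • 6t: e_ss = 6/K_v with K_v=90/11 → 11/15.
Total e_ss = 11/15.

11/15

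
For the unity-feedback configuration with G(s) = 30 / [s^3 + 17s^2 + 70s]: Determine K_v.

3/7

Factoring s from the denominator leaves a polynomial with constant term 70, so the system is type 1.
K_v = lim_{s→0} s·G(s) = 30 / 70 = 3/7.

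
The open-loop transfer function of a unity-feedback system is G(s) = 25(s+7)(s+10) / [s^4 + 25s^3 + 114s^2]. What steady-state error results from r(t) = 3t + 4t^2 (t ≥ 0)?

456/875

Lowest-order denominator term is 114s^2, so the open loop has 2 poles at the origin → type 2 system. By superposition:
  • 3t: tracked with zero error.
  • 4t^2: e_ss = 8/K_a with K_a=875/57 → 456/875.
Total e_ss = 456/875.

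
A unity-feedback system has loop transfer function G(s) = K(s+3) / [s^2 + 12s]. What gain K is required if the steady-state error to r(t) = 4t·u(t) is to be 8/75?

Factoring s from the denominator leaves a polynomial with constant term 12, so the system is type 1.
K_v = lim_{s→0} s·G(s) = K·3 / 12 = 0.25·K.
e_ss = 4/K_v = 8/75 ⇒ K_v = 37.5 ⇒ K = 37.5/0.25 = 150.

150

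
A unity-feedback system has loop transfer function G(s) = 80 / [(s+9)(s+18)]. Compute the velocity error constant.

The open loop has no poles at the origin → type 0 system.
K_v = lim_{s→0} s·G(s) = 0 (the extra factor of s kills the finite limit).

0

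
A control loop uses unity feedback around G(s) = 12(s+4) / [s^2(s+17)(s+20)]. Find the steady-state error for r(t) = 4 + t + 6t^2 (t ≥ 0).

Two free integrators in G(s): this is a type 2 system. Taking each input component in turn:
  • 4: tracked with zero error.
  • t: tracked with zero error.
  • 6t^2: e_ss = 12/K_a with K_a=12/85 → 85.
Total e_ss = 85.

85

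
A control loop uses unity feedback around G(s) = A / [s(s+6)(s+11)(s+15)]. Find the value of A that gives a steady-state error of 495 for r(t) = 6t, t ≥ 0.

One free integrator in G(s): this is a type 1 system.
K_v = lim_{s→0} s·G(s) = A / (6·11·15) = (1/990)·A.
e_ss = 6/K_v = 495 ⇒ K_v = 2/165 ⇒ A = (2/165)/(1/990) = 12.

12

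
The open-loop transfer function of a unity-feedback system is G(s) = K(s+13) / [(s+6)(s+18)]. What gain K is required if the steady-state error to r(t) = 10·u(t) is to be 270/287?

80

No free integrators in G(s): this is a type 0 system.
K_p = lim_{s→0} G(s) = K·13 / (6·18) = (13/108)·K.
e_ss = 10/(1 + K_p) = 270/287 ⇒ 1 + (13/108)·K = 287/27 ⇒ K = 80.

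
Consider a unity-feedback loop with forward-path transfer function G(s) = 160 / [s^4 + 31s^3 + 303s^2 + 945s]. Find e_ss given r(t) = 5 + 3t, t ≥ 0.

567/32

Lowest-order denominator term is 945s, so the open loop has 1 pole at the origin → type 1 system. By superposition:
  • 5: tracked with zero error.
  • 3t: e_ss = 3/K_v with K_v=32/189 → 567/32.
Total e_ss = 567/32.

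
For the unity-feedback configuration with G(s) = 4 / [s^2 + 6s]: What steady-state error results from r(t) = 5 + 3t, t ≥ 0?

4.5

Lowest-order denominator term is 6s, so the open loop has 1 pole at the origin → type 1 system. Treating each term separately:
  • 5: tracked with zero error.
  • 3t: e_ss = 3/K_v with K_v=2/3 → 4.5.
Total e_ss = 4.5.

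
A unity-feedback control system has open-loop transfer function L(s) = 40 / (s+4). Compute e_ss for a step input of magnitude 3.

3/11

System type = 0 (no poles at s=0).
K_p = lim_{s→0} L(s) = 40 / (4) = 10.
e_ss = 3/(1 + K_p) = 3/11.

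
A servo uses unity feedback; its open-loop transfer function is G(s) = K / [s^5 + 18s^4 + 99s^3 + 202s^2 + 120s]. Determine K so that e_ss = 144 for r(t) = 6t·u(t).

5

Lowest-order denominator term is 120s, so the open loop has 1 pole at the origin → type 1 system.
K_v = lim_{s→0} s·G(s) = K / 120 = (1/120)·K.
e_ss = 6/K_v = 144 ⇒ K_v = 1/24 ⇒ K = (1/24)/(1/120) = 5.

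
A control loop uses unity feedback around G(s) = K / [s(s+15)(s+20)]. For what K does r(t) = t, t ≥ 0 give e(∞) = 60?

System type = 1 (one pole at s=0).
K_v = lim_{s→0} s·G(s) = K / (15·20) = (1/300)·K.
e_ss = 1/K_v = 60 ⇒ K_v = 1/60 ⇒ K = (1/60)/(1/300) = 5.

5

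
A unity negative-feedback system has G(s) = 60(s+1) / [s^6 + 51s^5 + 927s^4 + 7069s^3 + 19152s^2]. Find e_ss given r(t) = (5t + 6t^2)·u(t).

Lowest-order denominator term is 19152s^2, so the open loop has 2 poles at the origin → type 2 system. Taking each input component in turn:
  • 5t: tracked with zero error.
  • 6t^2: e_ss = 12/K_a with K_a=5/1596 → 3830.4.
Total e_ss = 3830.4.

3830.4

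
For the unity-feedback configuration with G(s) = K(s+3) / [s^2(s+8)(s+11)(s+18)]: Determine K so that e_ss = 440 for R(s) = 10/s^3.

12

System type = 2 (two poles at s=0).
K_a = lim_{s→0} s^2·G(s) = K·3 / (8·11·18) = (1/528)·K.
e_ss = 10/K_a = 440 ⇒ K_a = 1/44 ⇒ K = (1/44)/(1/528) = 12.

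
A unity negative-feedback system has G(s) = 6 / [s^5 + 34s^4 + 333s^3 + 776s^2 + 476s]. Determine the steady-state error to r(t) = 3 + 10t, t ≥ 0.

2380/3

Lowest-order denominator term is 476s, so the open loop has 1 pole at the origin → type 1 system. Treating each term separately:
  • 3: tracked with zero error.
  • 10t: e_ss = 10/K_v with K_v=3/238 → 2380/3.
Total e_ss = 2380/3.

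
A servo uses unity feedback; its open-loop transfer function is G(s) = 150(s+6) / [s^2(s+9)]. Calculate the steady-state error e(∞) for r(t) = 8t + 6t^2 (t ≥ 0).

System type = 2 (two poles at s=0). Treating each term separately:
  • 8t: tracked with zero error.
  • 6t^2: e_ss = 12/K_a with K_a=100 → 0.12.
Total e_ss = 0.12.

0.12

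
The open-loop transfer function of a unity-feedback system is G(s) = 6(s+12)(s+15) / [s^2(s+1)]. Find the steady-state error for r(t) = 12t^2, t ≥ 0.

System type = 2 (two poles at s=0).
K_a = lim_{s→0} s^2·G(s) = 6·12·15 / (1) = 1080.
r(t) = 12t^2 gives R(s) = 24/s^3.
e_ss = 24/K_a = 24/1080 = 1/45.

1/45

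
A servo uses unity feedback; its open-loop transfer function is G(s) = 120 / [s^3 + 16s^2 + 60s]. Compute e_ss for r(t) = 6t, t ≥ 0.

Factoring s from the denominator leaves a polynomial with constant term 60, so the system is type 1.
K_v = lim_{s→0} s·G(s) = 120 / 60 = 2.
e_ss = 6/K_v = 6/2 = 3.

3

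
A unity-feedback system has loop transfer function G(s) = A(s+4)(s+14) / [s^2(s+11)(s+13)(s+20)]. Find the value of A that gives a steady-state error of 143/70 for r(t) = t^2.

The open loop has two poles at the origin → type 2 system.
K_a = lim_{s→0} s^2·G(s) = A·4·14 / (11·13·20) = (14/715)·A.
e_ss = 2/K_a = 143/70 ⇒ K_a = 140/143 ⇒ A = (140/143)/(14/715) = 50.

50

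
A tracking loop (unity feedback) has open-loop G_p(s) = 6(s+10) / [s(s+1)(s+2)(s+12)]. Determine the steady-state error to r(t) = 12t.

4.8

The open loop has one pole at the origin → type 1 system.
K_v = lim_{s→0} s·G_p(s) = 6·10 / (1·2·12) = 2.5.
e_ss = 12/K_v = 12/2.5 = 4.8.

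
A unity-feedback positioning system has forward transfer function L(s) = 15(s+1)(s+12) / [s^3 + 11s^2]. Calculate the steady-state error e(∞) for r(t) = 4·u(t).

0

Factoring s^2 from the denominator leaves a polynomial with constant term 11, so the system is type 2.
A type-2 system has K_p = ∞, so it tracks a step input with zero steady-state error.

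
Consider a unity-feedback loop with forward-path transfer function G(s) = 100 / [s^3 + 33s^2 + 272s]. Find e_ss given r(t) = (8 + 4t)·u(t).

10.88

The denominator has no term below 272s — 1 pole at s=0, type 1. Treating each term separately:
  • 8: tracked with zero error.
  • 4t: e_ss = 4/K_v with K_v=25/68 → 10.88.
Total e_ss = 10.88.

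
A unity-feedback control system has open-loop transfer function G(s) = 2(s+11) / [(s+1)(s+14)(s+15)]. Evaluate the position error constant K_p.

The open loop has no poles at the origin → type 0 system.
K_p = lim_{s→0} G(s) = 2·11 / (1·14·15) = 11/105.

11/105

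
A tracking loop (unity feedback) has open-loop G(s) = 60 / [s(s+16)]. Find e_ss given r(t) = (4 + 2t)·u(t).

The open loop has one pole at the origin → type 1 system. Treating each term separately:
  • 4: tracked with zero error.
  • 2t: e_ss = 2/K_v with K_v=3.75 → 8/15.
Total e_ss = 8/15.

8/15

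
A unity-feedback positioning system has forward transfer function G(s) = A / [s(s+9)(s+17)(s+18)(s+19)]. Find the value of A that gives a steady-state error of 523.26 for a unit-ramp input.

100

System type = 1 (one pole at s=0).
K_v = lim_{s→0} s·G(s) = A / (9·17·18·19) = (1/52326)·A.
e_ss = 1/K_v = 523.26 ⇒ K_v = 50/26163 ⇒ A = (50/26163)/(1/52326) = 100.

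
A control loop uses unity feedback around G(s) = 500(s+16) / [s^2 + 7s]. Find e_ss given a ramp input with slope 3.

The denominator has no term below 7s — 1 pole at s=0, type 1.
K_v = lim_{s→0} s·G(s) = 500·16 / 7 = 8000/7.
e_ss = 3/K_v = 3/(8000/7) = 21/8000.

21/8000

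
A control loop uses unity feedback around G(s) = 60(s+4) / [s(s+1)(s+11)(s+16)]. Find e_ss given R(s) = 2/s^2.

22/15

The open loop has one pole at the origin → type 1 system.
K_v = lim_{s→0} s·G(s) = 60·4 / (1·11·16) = 15/11.
e_ss = 2/K_v = 2/(15/11) = 22/15.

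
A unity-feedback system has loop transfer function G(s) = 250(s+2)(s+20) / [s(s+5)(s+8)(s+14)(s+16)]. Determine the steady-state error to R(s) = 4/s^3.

G(s) has one factor of s in the denominator, so the system is type 1.
For a type-1 system K_a = 0, so e_ss to a parabolic input is unbounded.

infinity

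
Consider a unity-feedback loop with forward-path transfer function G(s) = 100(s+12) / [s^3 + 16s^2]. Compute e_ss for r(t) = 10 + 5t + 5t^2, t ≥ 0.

2/15

The denominator has no term below 16s^2 — 2 poles at s=0, type 2. Taking each input component in turn:
  • 10: tracked with zero error.
  • 5t: tracked with zero error.
  • 5t^2: e_ss = 10/K_a with K_a=75 → 2/15.
Total e_ss = 2/15.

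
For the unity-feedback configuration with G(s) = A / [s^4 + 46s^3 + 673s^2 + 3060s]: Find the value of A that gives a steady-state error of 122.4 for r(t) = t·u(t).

Lowest-order denominator term is 3060s, so the open loop has 1 pole at the origin → type 1 system.
K_v = lim_{s→0} s·G(s) = A / 3060 = (1/3060)·A.
e_ss = 1/K_v = 122.4 ⇒ K_v = 5/612 ⇒ A = (5/612)/(1/3060) = 25.

25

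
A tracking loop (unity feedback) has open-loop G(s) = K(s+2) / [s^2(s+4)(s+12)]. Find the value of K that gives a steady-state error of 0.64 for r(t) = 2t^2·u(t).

150

The open loop has two poles at the origin → type 2 system.
K_a = lim_{s→0} s^2·G(s) = K·2 / (4·12) = (1/24)·K.
e_ss = 4/K_a = 0.64 ⇒ K_a = 6.25 ⇒ K = 6.25/(1/24) = 150.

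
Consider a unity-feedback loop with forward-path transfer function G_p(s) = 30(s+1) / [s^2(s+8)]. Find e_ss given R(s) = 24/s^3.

6.4

The open loop has two poles at the origin → type 2 system.
K_a = lim_{s→0} s^2·G_p(s) = 30·1 / (8) = 3.75.
r(t) = 12t^2 gives R(s) = 24/s^3.
e_ss = 24/K_a = 24/3.75 = 6.4.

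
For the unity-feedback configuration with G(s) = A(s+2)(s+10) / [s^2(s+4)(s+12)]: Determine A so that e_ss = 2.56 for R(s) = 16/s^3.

System type = 2 (two poles at s=0).
K_a = lim_{s→0} s^2·G(s) = A·2·10 / (4·12) = (5/12)·A.
e_ss = 16/K_a = 2.56 ⇒ K_a = 6.25 ⇒ A = 6.25/(5/12) = 15.

15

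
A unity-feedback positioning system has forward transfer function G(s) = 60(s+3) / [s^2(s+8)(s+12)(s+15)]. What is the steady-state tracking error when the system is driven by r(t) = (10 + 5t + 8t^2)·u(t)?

G(s) has two factors of s in the denominator, so the system is type 2. By superposition:
  • 10: tracked with zero error.
  • 5t: tracked with zero error.
  • 8t^2: e_ss = 16/K_a with K_a=0.125 → 128.
Total e_ss = 128.

128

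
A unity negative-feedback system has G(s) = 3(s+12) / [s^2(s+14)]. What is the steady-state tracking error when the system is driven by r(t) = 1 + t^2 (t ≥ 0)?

7/9

The open loop has two poles at the origin → type 2 system. By superposition:
  • 1: tracked with zero error.
  • t^2: e_ss = 2/K_a with K_a=18/7 → 7/9.
Total e_ss = 7/9.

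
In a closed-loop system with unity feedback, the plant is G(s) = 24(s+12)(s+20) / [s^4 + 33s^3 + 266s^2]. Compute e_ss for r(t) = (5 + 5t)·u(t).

0

Lowest-order denominator term is 266s^2, so the open loop has 2 poles at the origin → type 2 system. Taking each input component in turn:
  • 5: tracked with zero error.
  • 5t: tracked with zero error.
Total e_ss = 0.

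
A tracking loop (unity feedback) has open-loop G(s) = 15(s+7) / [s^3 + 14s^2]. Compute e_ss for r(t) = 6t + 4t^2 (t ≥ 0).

16/15

Factoring s^2 from the denominator leaves a polynomial with constant term 14, so the system is type 2. Treating each term separately:
  • 6t: tracked with zero error.
  • 4t^2: e_ss = 8/K_a with K_a=7.5 → 16/15.
Total e_ss = 16/15.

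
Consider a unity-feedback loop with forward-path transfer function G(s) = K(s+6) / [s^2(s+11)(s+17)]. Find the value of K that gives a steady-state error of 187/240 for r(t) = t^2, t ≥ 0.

Two free integrators in G(s): this is a type 2 system.
K_a = lim_{s→0} s^2·G(s) = K·6 / (11·17) = (6/187)·K.
e_ss = 2/K_a = 187/240 ⇒ K_a = 480/187 ⇒ K = (480/187)/(6/187) = 80.

80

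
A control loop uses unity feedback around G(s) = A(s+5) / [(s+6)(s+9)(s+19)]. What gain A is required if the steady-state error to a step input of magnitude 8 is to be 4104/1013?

No free integrators in G(s): this is a type 0 system.
K_p = lim_{s→0} G(s) = A·5 / (6·9·19) = (5/1026)·A.
e_ss = 8/(1 + K_p) = 4104/1013 ⇒ 1 + (5/1026)·A = 1013/513 ⇒ A = 200.

200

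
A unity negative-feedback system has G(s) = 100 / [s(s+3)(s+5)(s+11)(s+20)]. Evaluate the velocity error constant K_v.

System type = 1 (one pole at s=0).
K_v = lim_{s→0} s·G(s) = 100 / (3·5·11·20) = 1/33.

1/33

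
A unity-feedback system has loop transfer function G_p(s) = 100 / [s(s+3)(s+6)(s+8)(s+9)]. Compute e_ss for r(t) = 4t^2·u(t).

infinity

System type = 1 (one pole at s=0).
For a type-1 system K_a = 0, so e_ss to a parabolic input is unbounded.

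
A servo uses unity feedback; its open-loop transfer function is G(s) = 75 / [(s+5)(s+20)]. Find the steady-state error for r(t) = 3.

12/7

The open loop has no poles at the origin → type 0 system.
K_p = lim_{s→0} G(s) = 75 / (5·20) = 0.75.
e_ss = 3/(1 + K_p) = 3/1.75 = 12/7.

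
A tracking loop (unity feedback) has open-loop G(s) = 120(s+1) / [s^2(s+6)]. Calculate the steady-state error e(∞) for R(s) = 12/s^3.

Two free integrators in G(s): this is a type 2 system.
K_a = lim_{s→0} s^2·G(s) = 120·1 / (6) = 20.
r(t) = 6t^2 gives R(s) = 12/s^3.
e_ss = 12/K_a = 12/20 = 0.6.

0.6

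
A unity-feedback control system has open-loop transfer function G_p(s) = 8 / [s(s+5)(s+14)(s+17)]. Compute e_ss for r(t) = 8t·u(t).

1190

The open loop has one pole at the origin → type 1 system.
K_v = lim_{s→0} s·G_p(s) = 8 / (5·14·17) = 4/595.
e_ss = 8/K_v = 8/(4/595) = 1190.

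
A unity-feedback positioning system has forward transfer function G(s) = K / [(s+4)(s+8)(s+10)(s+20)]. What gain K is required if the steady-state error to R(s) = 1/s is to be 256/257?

No free integrators in G(s): this is a type 0 system.
K_p = lim_{s→0} G(s) = K / (4·8·10·20) = (1/6400)·K.
e_ss = 1/(1 + K_p) = 256/257 ⇒ 1 + (1/6400)·K = 257/256 ⇒ K = 25.

25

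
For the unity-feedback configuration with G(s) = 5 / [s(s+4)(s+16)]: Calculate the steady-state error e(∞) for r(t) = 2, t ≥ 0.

0

One free integrator in G(s): this is a type 1 system.
K_p = ∞ for a type-1 system; e_ss to a step is zero.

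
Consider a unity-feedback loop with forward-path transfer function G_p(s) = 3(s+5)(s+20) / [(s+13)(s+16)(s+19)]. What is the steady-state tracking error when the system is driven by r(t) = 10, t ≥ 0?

The open loop has no poles at the origin → type 0 system.
K_p = lim_{s→0} G_p(s) = 3·5·20 / (13·16·19) = 75/988.
e_ss = 10/(1 + K_p) = 10/(1063/988) = 9880/1063.

9880/1063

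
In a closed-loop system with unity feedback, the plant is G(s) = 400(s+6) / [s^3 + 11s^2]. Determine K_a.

2400/11

Factoring s^2 from the denominator leaves a polynomial with constant term 11, so the system is type 2.
K_a = lim_{s→0} s^2·G(s) = 400·6 / 11 = 2400/11.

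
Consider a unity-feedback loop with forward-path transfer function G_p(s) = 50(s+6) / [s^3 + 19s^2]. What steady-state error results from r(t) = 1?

0

The denominator has no term below 19s^2 — 2 poles at s=0, type 2.
K_p = ∞ for a type-2 system; e_ss to a step is zero.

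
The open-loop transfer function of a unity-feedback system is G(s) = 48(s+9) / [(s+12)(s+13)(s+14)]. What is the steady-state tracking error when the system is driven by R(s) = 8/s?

728/109

System type = 0 (no poles at s=0).
K_p = lim_{s→0} G(s) = 48·9 / (12·13·14) = 18/91.
e_ss = 8/(1 + K_p) = 8/(109/91) = 728/109.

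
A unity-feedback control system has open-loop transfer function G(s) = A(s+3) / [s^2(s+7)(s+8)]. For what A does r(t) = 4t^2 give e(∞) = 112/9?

Two free integrators in G(s): this is a type 2 system.
K_a = lim_{s→0} s^2·G(s) = A·3 / (7·8) = (3/56)·A.
e_ss = 8/K_a = 112/9 ⇒ K_a = 9/14 ⇒ A = (9/14)/(3/56) = 12.

12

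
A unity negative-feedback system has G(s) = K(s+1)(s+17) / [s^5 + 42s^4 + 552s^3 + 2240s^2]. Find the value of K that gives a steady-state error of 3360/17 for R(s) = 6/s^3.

4

Factoring s^2 from the denominator leaves a polynomial with constant term 2240, so the system is type 2.
K_a = lim_{s→0} s^2·G(s) = K·1·17 / 2240 = (17/2240)·K.
e_ss = 6/K_a = 3360/17 ⇒ K_a = 17/560 ⇒ K = (17/560)/(17/2240) = 4.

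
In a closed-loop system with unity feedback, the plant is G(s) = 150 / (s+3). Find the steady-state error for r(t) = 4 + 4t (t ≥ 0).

No free integrators in G(s): this is a type 0 system. By superposition:
  • 4: e_ss = 4/(1+K_p) with K_p=50 → 4/51.
  • 4t: a type-0 system cannot track it, e_ss → ∞.
The unbounded component dominates.

infinity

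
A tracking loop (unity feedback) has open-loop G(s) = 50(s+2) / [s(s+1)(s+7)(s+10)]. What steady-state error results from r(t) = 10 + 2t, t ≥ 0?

1.4

System type = 1 (one pole at s=0). Treating each term separately:
  • 10: tracked with zero error.
  • 2t: e_ss = 2/K_v with K_v=10/7 → 1.4.
Total e_ss = 1.4.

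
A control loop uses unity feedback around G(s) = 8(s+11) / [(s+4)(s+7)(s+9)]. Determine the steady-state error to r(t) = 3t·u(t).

infinity

System type = 0 (no poles at s=0).
For a type-0 system K_v = 0, so e_ss to a ramp input is unbounded.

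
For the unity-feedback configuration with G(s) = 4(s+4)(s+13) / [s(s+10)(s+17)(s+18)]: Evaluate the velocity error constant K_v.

G(s) has one factor of s in the denominator, so the system is type 1.
K_v = lim_{s→0} s·G(s) = 4·4·13 / (10·17·18) = 52/765.

52/765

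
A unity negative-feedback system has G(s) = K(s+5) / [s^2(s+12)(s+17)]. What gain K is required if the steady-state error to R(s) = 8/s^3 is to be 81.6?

Two free integrators in G(s): this is a type 2 system.
K_a = lim_{s→0} s^2·G(s) = K·5 / (12·17) = (5/204)·K.
e_ss = 8/K_a = 81.6 ⇒ K_a = 5/51 ⇒ K = (5/51)/(5/204) = 4.

4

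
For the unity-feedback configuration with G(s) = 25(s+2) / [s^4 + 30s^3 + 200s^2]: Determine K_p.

infinity

K_p = lim_{s→0} G(s); with 2 poles at the origin the limit diverges, so K_p = ∞.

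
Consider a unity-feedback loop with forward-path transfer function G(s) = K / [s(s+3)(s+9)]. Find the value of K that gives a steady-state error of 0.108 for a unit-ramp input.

System type = 1 (one pole at s=0).
K_v = lim_{s→0} s·G(s) = K / (3·9) = (1/27)·K.
e_ss = 1/K_v = 0.108 ⇒ K_v = 250/27 ⇒ K = (250/27)/(1/27) = 250.

250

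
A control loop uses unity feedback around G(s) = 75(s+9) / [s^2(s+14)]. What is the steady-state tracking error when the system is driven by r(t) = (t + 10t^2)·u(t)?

G(s) has two factors of s in the denominator, so the system is type 2. Taking each input component in turn:
  • t: tracked with zero error.
  • 10t^2: e_ss = 20/K_a with K_a=675/14 → 56/135.
Total e_ss = 56/135.

56/135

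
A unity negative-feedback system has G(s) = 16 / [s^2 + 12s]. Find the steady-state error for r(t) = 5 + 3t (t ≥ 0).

Lowest-order denominator term is 12s, so the open loop has 1 pole at the origin → type 1 system. By superposition:
  • 5: tracked with zero error.
  • 3t: e_ss = 3/K_v with K_v=4/3 → 2.25.
Total e_ss = 2.25.

2.25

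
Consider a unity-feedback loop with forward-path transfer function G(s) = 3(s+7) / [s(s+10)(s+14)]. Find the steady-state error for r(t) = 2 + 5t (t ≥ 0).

System type = 1 (one pole at s=0). By superposition:
  • 2: tracked with zero error.
  • 5t: e_ss = 5/K_v with K_v=0.15 → 100/3.
Total e_ss = 100/3.

100/3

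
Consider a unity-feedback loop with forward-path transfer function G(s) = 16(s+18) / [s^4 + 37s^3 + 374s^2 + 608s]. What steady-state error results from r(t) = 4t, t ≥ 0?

Lowest-order denominator term is 608s, so the open loop has 1 pole at the origin → type 1 system.
K_v = lim_{s→0} s·G(s) = 16·18 / 608 = 9/19.
e_ss = 4/K_v = 4/(9/19) = 76/9.

76/9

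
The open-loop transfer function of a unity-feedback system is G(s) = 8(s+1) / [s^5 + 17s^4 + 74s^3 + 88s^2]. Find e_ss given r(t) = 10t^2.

Lowest-order denominator term is 88s^2, so the open loop has 2 poles at the origin → type 2 system.
K_a = lim_{s→0} s^2·G(s) = 8·1 / 88 = 1/11.
r(t) = 10t^2 gives R(s) = 20/s^3.
e_ss = 20/K_a = 20/(1/11) = 220.

220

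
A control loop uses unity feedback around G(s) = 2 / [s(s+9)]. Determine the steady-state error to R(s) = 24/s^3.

The open loop has one pole at the origin → type 1 system.
For a type-1 system K_a = 0, so e_ss to a parabolic input is unbounded.

infinity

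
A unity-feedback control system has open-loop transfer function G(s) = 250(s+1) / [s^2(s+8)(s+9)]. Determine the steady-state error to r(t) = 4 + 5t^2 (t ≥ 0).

2.88

G(s) has two factors of s in the denominator, so the system is type 2. Treating each term separately:
  • 4: tracked with zero error.
  • 5t^2: e_ss = 10/K_a with K_a=125/36 → 2.88.
Total e_ss = 2.88.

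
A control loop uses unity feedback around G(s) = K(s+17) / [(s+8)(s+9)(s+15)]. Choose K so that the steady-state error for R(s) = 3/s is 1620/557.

2

G(s) has no factors of s in the denominator, so the system is type 0.
K_p = lim_{s→0} G(s) = K·17 / (8·9·15) = (17/1080)·K.
e_ss = 3/(1 + K_p) = 1620/557 ⇒ 1 + (17/1080)·K = 557/540 ⇒ K = 2.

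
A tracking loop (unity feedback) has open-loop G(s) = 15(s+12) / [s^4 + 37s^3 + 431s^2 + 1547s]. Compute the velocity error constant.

The denominator has no term below 1547s — 1 pole at s=0, type 1.
K_v = lim_{s→0} s·G(s) = 15·12 / 1547 = 180/1547.

180/1547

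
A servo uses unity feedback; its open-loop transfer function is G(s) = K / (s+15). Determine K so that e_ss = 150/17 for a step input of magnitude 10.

2

G(s) has no factors of s in the denominator, so the system is type 0.
K_p = lim_{s→0} G(s) = K / (15) = (1/15)·K.
e_ss = 10/(1 + K_p) = 150/17 ⇒ 1 + (1/15)·K = 17/15 ⇒ K = 2.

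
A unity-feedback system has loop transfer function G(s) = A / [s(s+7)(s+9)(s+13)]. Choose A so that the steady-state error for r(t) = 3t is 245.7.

10

System type = 1 (one pole at s=0).
K_v = lim_{s→0} s·G(s) = A / (7·9·13) = (1/819)·A.
e_ss = 3/K_v = 245.7 ⇒ K_v = 10/819 ⇒ A = (10/819)/(1/819) = 10.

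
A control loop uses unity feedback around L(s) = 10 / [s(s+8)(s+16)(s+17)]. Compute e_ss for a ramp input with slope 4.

870.4

L(s) has one factor of s in the denominator, so the system is type 1.
K_v = lim_{s→0} s·L(s) = 10 / (8·16·17) = 5/1088.
e_ss = 4/K_v = 4/(5/1088) = 870.4.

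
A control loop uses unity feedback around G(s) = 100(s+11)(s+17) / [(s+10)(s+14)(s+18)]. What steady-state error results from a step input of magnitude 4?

504/1061

The open loop has no poles at the origin → type 0 system.
K_p = lim_{s→0} G(s) = 100·11·17 / (10·14·18) = 935/126.
e_ss = 4/(1 + K_p) = 4/(1061/126) = 504/1061.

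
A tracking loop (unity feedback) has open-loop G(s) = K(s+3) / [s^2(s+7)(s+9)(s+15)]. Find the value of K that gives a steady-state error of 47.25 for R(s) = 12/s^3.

80

System type = 2 (two poles at s=0).
K_a = lim_{s→0} s^2·G(s) = K·3 / (7·9·15) = (1/315)·K.
e_ss = 12/K_a = 47.25 ⇒ K_a = 16/63 ⇒ K = (16/63)/(1/315) = 80.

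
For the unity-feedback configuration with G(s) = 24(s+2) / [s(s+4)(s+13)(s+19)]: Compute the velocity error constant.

G(s) has one factor of s in the denominator, so the system is type 1.
K_v = lim_{s→0} s·G(s) = 24·2 / (4·13·19) = 12/247.

12/247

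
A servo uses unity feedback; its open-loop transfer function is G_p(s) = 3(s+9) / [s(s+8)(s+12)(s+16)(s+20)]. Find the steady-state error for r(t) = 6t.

G_p(s) has one factor of s in the denominator, so the system is type 1.
K_v = lim_{s→0} s·G_p(s) = 3·9 / (8·12·16·20) = 9/10240.
e_ss = 6/K_v = 6/(9/10240) = 20480/3.

20480/3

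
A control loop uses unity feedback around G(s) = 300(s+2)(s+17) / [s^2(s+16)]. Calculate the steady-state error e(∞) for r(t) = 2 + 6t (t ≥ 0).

0

System type = 2 (two poles at s=0). Taking each input component in turn:
  • 2: tracked with zero error.
  • 6t: tracked with zero error.
Total e_ss = 0.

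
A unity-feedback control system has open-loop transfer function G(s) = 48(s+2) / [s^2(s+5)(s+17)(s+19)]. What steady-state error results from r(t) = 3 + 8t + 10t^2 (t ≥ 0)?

System type = 2 (two poles at s=0). By superposition:
  • 3: tracked with zero error.
  • 8t: tracked with zero error.
  • 10t^2: e_ss = 20/K_a with K_a=96/1615 → 8075/24.
Total e_ss = 8075/24.

8075/24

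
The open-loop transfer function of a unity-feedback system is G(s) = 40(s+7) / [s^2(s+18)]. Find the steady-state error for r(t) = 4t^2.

Two free integrators in G(s): this is a type 2 system.
K_a = lim_{s→0} s^2·G(s) = 40·7 / (18) = 140/9.
r(t) = 4t^2 gives R(s) = 8/s^3.
e_ss = 8/K_a = 8/(140/9) = 18/35.

18/35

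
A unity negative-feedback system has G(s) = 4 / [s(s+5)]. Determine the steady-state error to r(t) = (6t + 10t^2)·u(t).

infinity

System type = 1 (one pole at s=0). Treating each term separately:
  • 6t: e_ss = 6/K_v with K_v=0.8 → 7.5.
  • 10t^2: a type-1 system cannot track it, e_ss → ∞.
The unbounded component dominates.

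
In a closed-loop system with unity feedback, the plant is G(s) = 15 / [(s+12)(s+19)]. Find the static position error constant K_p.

5/76

G(s) has no factors of s in the denominator, so the system is type 0.
K_p = lim_{s→0} G(s) = 15 / (12·19) = 5/76.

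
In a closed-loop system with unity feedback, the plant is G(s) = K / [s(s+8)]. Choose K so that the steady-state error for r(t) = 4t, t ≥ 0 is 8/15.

60

System type = 1 (one pole at s=0).
K_v = lim_{s→0} s·G(s) = K / (8) = 0.125·K.
e_ss = 4/K_v = 8/15 ⇒ K_v = 7.5 ⇒ K = 7.5/0.125 = 60.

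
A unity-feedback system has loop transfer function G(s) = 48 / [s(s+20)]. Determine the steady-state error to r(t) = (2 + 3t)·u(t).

1.25

G(s) has one factor of s in the denominator, so the system is type 1. Treating each term separately:
  • 2: tracked with zero error.
  • 3t: e_ss = 3/K_v with K_v=2.4 → 1.25.
Total e_ss = 1.25.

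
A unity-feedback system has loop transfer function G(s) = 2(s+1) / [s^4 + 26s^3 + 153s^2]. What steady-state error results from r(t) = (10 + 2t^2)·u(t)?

306

The denominator has no term below 153s^2 — 2 poles at s=0, type 2. Treating each term separately:
  • 10: tracked with zero error.
  • 2t^2: e_ss = 4/K_a with K_a=2/153 → 306.
Total e_ss = 306.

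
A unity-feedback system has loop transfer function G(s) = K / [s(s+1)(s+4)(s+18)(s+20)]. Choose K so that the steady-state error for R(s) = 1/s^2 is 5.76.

250

System type = 1 (one pole at s=0).
K_v = lim_{s→0} s·G(s) = K / (1·4·18·20) = (1/1440)·K.
e_ss = 1/K_v = 5.76 ⇒ K_v = 25/144 ⇒ K = (25/144)/(1/1440) = 250.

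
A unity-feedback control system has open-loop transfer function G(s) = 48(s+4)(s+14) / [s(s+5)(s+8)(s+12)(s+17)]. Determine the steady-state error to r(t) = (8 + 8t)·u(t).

170/7

System type = 1 (one pole at s=0). Taking each input component in turn:
  • 8: tracked with zero error.
  • 8t: e_ss = 8/K_v with K_v=28/85 → 170/7.
Total e_ss = 170/7.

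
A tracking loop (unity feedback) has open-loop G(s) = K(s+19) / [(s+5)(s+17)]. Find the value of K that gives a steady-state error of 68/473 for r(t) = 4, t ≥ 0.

120

The open loop has no poles at the origin → type 0 system.
K_p = lim_{s→0} G(s) = K·19 / (5·17) = (19/85)·K.
e_ss = 4/(1 + K_p) = 68/473 ⇒ 1 + (19/85)·K = 473/17 ⇒ K = 120.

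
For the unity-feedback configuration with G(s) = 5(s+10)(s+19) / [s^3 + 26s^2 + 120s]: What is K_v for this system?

Factoring s from the denominator leaves a polynomial with constant term 120, so the system is type 1.
K_v = lim_{s→0} s·G(s) = 5·10·19 / 120 = 95/12.

95/12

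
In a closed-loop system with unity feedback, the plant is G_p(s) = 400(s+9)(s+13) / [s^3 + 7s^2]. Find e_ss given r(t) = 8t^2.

Lowest-order denominator term is 7s^2, so the open loop has 2 poles at the origin → type 2 system.
K_a = lim_{s→0} s^2·G_p(s) = 400·9·13 / 7 = 46800/7.
r(t) = 8t^2 gives R(s) = 16/s^3.
e_ss = 16/K_a = 16/(46800/7) = 7/2925.

7/2925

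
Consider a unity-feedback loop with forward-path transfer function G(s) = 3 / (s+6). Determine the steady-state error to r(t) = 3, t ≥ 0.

2

The open loop has no poles at the origin → type 0 system.
K_p = lim_{s→0} G(s) = 3 / (6) = 0.5.
e_ss = 3/(1 + K_p) = 3/1.5 = 2.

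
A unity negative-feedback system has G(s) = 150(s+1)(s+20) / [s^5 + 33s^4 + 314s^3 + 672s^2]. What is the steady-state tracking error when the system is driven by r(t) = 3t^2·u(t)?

The denominator has no term below 672s^2 — 2 poles at s=0, type 2.
K_a = lim_{s→0} s^2·G(s) = 150·1·20 / 672 = 125/28.
r(t) = 3t^2 gives R(s) = 6/s^3.
e_ss = 6/K_a = 6/(125/28) = 1.344.

1.344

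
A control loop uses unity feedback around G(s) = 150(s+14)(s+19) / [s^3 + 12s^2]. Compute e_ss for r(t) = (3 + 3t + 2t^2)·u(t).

4/3325

Factoring s^2 from the denominator leaves a polynomial with constant term 12, so the system is type 2. Taking each input component in turn:
  • 3: tracked with zero error.
  • 3t: tracked with zero error.
  • 2t^2: e_ss = 4/K_a with K_a=3325 → 4/3325.
Total e_ss = 4/3325.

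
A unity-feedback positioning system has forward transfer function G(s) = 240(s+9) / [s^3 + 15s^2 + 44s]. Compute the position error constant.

infinity

K_p = lim_{s→0} G(s); with 1 pole at the origin the limit diverges, so K_p = ∞.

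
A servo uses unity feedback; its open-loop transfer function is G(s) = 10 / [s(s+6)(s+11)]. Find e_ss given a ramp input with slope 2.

System type = 1 (one pole at s=0).
K_v = lim_{s→0} s·G(s) = 10 / (6·11) = 5/33.
e_ss = 2/K_v = 2/(5/33) = 13.2.

13.2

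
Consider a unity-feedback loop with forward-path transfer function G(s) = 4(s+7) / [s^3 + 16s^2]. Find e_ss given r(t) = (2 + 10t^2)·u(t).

Lowest-order denominator term is 16s^2, so the open loop has 2 poles at the origin → type 2 system. Taking each input component in turn:
  • 2: tracked with zero error.
  • 10t^2: e_ss = 20/K_a with K_a=1.75 → 80/7.
Total e_ss = 80/7.

80/7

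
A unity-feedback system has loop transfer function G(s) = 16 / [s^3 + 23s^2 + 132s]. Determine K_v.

4/33

Lowest-order denominator term is 132s, so the open loop has 1 pole at the origin → type 1 system.
K_v = lim_{s→0} s·G(s) = 16 / 132 = 4/33.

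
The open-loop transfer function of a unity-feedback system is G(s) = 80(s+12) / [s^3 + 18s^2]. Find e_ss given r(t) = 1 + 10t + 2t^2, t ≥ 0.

0.075

Factoring s^2 from the denominator leaves a polynomial with constant term 18, so the system is type 2. By superposition:
  • 1: tracked with zero error.
  • 10t: tracked with zero error.
  • 2t^2: e_ss = 4/K_a with K_a=160/3 → 0.075.
Total e_ss = 0.075.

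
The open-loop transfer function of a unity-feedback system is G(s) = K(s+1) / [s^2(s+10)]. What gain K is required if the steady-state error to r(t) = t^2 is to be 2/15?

The open loop has two poles at the origin → type 2 system.
K_a = lim_{s→0} s^2·G(s) = K·1 / (10) = 0.1·K.
e_ss = 2/K_a = 2/15 ⇒ K_a = 15 ⇒ K = 15/0.1 = 150.

150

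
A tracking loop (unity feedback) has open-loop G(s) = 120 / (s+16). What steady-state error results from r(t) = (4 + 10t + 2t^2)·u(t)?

System type = 0 (no poles at s=0). Treating each term separately:
  • 4: e_ss = 4/(1+K_p) with K_p=7.5 → 8/17.
  • 10t: a type-0 system cannot track it, e_ss → ∞.
  • 2t^2: a type-0 system cannot track it, e_ss → ∞.
The unbounded component dominates.

infinity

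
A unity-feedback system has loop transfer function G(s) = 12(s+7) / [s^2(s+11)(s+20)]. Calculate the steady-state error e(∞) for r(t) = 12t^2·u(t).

440/7

The open loop has two poles at the origin → type 2 system.
K_a = lim_{s→0} s^2·G(s) = 12·7 / (11·20) = 21/55.
r(t) = 12t^2 gives R(s) = 24/s^3.
e_ss = 24/K_a = 24/(21/55) = 440/7.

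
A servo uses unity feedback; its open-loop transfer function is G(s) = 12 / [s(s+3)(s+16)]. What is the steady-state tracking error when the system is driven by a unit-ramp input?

4

G(s) has one factor of s in the denominator, so the system is type 1.
K_v = lim_{s→0} s·G(s) = 12 / (3·16) = 0.25.
e_ss = 1/K_v = 1/0.25 = 4.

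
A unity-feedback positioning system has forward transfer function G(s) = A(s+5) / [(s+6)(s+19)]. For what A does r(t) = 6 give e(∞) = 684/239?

System type = 0 (no poles at s=0).
K_p = lim_{s→0} G(s) = A·5 / (6·19) = (5/114)·A.
e_ss = 6/(1 + K_p) = 684/239 ⇒ 1 + (5/114)·A = 239/114 ⇒ A = 25.

25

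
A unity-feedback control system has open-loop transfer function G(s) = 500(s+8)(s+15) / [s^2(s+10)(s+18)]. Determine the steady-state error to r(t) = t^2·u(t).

0.006

The open loop has two poles at the origin → type 2 system.
K_a = lim_{s→0} s^2·G(s) = 500·8·15 / (10·18) = 1000/3.
r(t) = t^2 gives R(s) = 2/s^3.
e_ss = 2/K_a = 2/(1000/3) = 0.006.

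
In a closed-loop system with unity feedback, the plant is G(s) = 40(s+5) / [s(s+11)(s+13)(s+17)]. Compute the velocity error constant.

200/2431

System type = 1 (one pole at s=0).
K_v = lim_{s→0} s·G(s) = 40·5 / (11·13·17) = 200/2431.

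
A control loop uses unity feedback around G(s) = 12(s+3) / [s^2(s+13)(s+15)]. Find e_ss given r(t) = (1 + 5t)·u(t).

0

G(s) has two factors of s in the denominator, so the system is type 2. By superposition:
  • 1: tracked with zero error.
  • 5t: tracked with zero error.
Total e_ss = 0.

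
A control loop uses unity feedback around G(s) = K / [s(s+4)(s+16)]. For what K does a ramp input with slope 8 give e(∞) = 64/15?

G(s) has one factor of s in the denominator, so the system is type 1.
K_v = lim_{s→0} s·G(s) = K / (4·16) = (1/64)·K.
e_ss = 8/K_v = 64/15 ⇒ K_v = 1.875 ⇒ K = 1.875/(1/64) = 120.

120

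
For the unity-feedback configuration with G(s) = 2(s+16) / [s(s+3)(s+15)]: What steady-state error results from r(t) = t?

System type = 1 (one pole at s=0).
K_v = lim_{s→0} s·G(s) = 2·16 / (3·15) = 32/45.
e_ss = 1/K_v = 1/(32/45) = 45/32.

45/32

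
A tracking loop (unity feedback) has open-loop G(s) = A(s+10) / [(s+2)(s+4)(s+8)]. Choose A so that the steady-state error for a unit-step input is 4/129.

200

System type = 0 (no poles at s=0).
K_p = lim_{s→0} G(s) = A·10 / (2·4·8) = (5/32)·A.
e_ss = 1/(1 + K_p) = 4/129 ⇒ 1 + (5/32)·A = 32.25 ⇒ A = 200.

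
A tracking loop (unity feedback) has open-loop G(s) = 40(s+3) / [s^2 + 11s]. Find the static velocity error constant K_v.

Factoring s from the denominator leaves a polynomial with constant term 11, so the system is type 1.
K_v = lim_{s→0} s·G(s) = 40·3 / 11 = 120/11.

120/11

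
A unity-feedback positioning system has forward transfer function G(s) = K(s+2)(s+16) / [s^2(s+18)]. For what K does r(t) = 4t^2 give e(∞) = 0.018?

250

System type = 2 (two poles at s=0).
K_a = lim_{s→0} s^2·G(s) = K·2·16 / (18) = (16/9)·K.
e_ss = 8/K_a = 0.018 ⇒ K_a = 4000/9 ⇒ K = (4000/9)/(16/9) = 250.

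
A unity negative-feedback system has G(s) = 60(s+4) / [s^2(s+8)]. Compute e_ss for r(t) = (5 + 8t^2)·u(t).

8/15

The open loop has two poles at the origin → type 2 system. By superposition:
  • 5: tracked with zero error.
  • 8t^2: e_ss = 16/K_a with K_a=30 → 8/15.
Total e_ss = 8/15.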